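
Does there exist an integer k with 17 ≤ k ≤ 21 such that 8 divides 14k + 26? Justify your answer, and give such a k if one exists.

k = 17

k = 17 works, since 14·17 + 26 = 264 = 33·8.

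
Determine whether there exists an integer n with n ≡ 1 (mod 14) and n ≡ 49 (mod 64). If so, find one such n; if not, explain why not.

The moduli are not coprime: gcd(14, 64) = 2. Compatibility requires 2 ∣ (49 − 1) = 48, which holds, so solutions exist.
Put n = 1 + 14t, so we need 14t ≡ 48 (mod 64), equivalently (divide by 2) 7t ≡ 24 (mod 32).
Invert 7 mod 32 by the Euclidean algorithm: 32 = 4·7 + 4, 7 = 1·4 + 3, 4 = 1·3 + 1, 3 = 3·1 + 0; back-substituting, 1 = 4 − 1·3 = 4 − (7 − 1·4) = −7 + 2·4 = −7 + 2·(32 − 4·7) = 2·32 − 9·7. Hence 7·(-9) ≡ 1, so 7⁻¹ ≡ -9 ≡ 23 (mod 32).
Therefore t ≡ 23·24 = 552 ≡ 8 (mod 32).
Then n = 1 + 14·8 = 113.
Indeed 113 ≡ 1 (mod 14) and 113 ≡ 49 (mod 64).

n = 113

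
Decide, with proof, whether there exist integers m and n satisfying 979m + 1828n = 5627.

Since gcd(979, 1828) = 1, every integer is an integer combination of 979 and 1828.
Dividing repeatedly: 1828 = 1·979 + 849, 979 = 1·849 + 130, 849 = 6·130 + 69, 130 = 1·69 + 61, 69 = 1·61 + 8, 61 = 7·8 + 5, 8 = 1·5 + 3, 5 = 1·3 + 2, 3 = 1·2 + 1, 2 = 2·1 + 0.
Unwinding: 1 = 3 − 1·2 = 3 − (5 − 1·3) = −5 + 2·3 = −5 + 2·(8 − 1·5) = 2·8 − 3·5 = 2·8 − 3·(61 − 7·8) = −3·61 + 23·8 = −3·61 + 23·(69 − 1·61) = 23·69 − 26·61 = 23·69 − 26·(130 − 1·69) = −26·130 + 49·69 = −26·130 + 49·(849 − 6·130) = 49·849 − 320·130 = 49·849 − 320·(979 − 1·849) = −320·979 + 369·849 = −320·979 + 369·(1828 − 1·979) = 369·1828 − 689·979, i.e. 979·(-689) + 1828·369 = 1.
Multiplying through by 5627: m = (-689)·5627 = -3877003, n = 369·5627 = 2076363 is a solution.
The general solution is m = -3877003 + 1828k, n = 2076363 − 979k; taking k = 2121 gives the smaller pair m = 185, n = -96.
Indeed 979·185 + 1828·(-96) = 181115 − 175488 = 5627.

m = 185, n = -96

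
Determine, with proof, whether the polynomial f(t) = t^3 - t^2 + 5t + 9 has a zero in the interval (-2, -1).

Such a root exists.

f(-2) = -13 and f(-1) = 2, which have opposite signs.
Since f is a polynomial it is continuous on [-2, -1].
By the Intermediate Value Theorem f must vanish at some point of (-2, -1).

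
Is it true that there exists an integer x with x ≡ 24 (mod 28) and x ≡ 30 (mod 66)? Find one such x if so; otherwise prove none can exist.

x = 360

Here gcd(28, 66) = 2, and both 24 and 30 leave remainder 0 mod 2, so the system is consistent.
Write x = 24 + 28t. Then 28t ≡ 30 − 24 ≡ 6 (mod 66); dividing through by 2 gives 14t ≡ 3 (mod 33).
To invert 14 modulo 33: 33 = 2·14 + 5, 14 = 2·5 + 4, 5 = 1·4 + 1, 4 = 4·1 + 0, and unwinding, 1 = 5 − 1·4 = 5 − (14 − 2·5) = −14 + 3·5 = −14 + 3·(33 − 2·14) = 3·33 − 7·14. Thus 14⁻¹ ≡ -7 ≡ 26 (mod 33).
Therefore t ≡ 26·3 = 78 ≡ 12 (mod 33).
Then x = 24 + 28·12 = 360.
Verify: 360 = 12·28 + 24 and 360 = 5·66 + 30. ✓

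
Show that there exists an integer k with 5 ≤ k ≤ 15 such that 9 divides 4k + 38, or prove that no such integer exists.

k = 13

For k = 5, 6, …, 12 the values 58, 62, 66, 70, 74, 78, 82, 86 are not multiples of 9. k = 13 works, since 4·13 + 38 = 90 = 10·9.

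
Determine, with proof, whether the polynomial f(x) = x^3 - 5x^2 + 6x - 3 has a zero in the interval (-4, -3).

The endpoint values f(-4) = -171 and f(-3) = -93 are both negative. Claim: f(x) < 0 for every x in (-4, -3).
Shift to the endpoint -3: with x = -3 − u (0 < u < 1), one computes f(-3 − u) = -u^3 - 14u^2 - 63u - 93.
The nonzero coefficients here are all negative, so for u > 0 every term is negative (or zero), and the constant term -93 is strictly negative.
Therefore f(x) < 0 throughout (-4, -3), and f has no zero there.

No.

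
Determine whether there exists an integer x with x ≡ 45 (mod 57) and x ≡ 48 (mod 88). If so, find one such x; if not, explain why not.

gcd(57, 88) = 1, so the Chinese Remainder Theorem guarantees exactly one residue class mod 5016 satisfying both.
Any solution of the first congruence is x = 45 + 57t; substituting into the second, 57t ≡ 48 − 45 ≡ 3 (mod 88).
Invert 57 mod 88 by the Euclidean algorithm: 88 = 1·57 + 31, 57 = 1·31 + 26, 31 = 1·26 + 5, 26 = 5·5 + 1, 5 = 5·1 + 0; back-substituting, 1 = 26 − 5·5 = 26 − 5·(31 − 1·26) = −5·31 + 6·26 = −5·31 + 6·(57 − 1·31) = 6·57 − 11·31 = 6·57 − 11·(88 − 1·57) = −11·88 + 17·57. Hence 57·17 ≡ 1, so 57⁻¹ ≡ 17 (mod 88).
Multiplying by 17: t ≡ 17·3 = 51 (mod 88).
With t = 51: x = 45 + 57·51 = 2952.
Verify: 2952 = 51·57 + 45 and 2952 = 33·88 + 48. ✓

x = 2952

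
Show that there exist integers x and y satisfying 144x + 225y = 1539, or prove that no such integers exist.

Every value of 144x + 225y is a multiple of gcd(144, 225) = 9; since 9 ∣ 1539, solutions exist.
Dividing through by 9 reduces the equation to 16x + 25y = 171.
Dividing repeatedly: 25 = 1·16 + 9, 16 = 1·9 + 7, 9 = 1·7 + 2, 7 = 3·2 + 1, 2 = 2·1 + 0.
Back-substituting, 1 = 7 − 3·2 = 7 − 3·(9 − 1·7) = −3·9 + 4·7 = −3·9 + 4·(16 − 1·9) = 4·16 − 7·9 = 4·16 − 7·(25 − 1·16) = −7·25 + 11·16; that is, 16·11 + 25·(-7) = 1.
Times 171: 16·1881 + 25·(-1197) = 171, so (1881, -1197) solves it.
The general solution is x = 1881 + 25k, y = -1197 − 16k; taking k = -75 gives the smaller pair x = 6, y = 3.
Indeed 144·6 + 225·3 = 864 + 675 = 1539.

x = 6, y = 3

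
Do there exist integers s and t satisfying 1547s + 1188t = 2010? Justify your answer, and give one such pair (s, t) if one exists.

s = 42, t = -53

1547 and 1188 are coprime, so 1547s + 1188t ranges over all of ℤ.
Run the Euclidean algorithm on 1547 and 1188: 1547 = 1·1188 + 359, 1188 = 3·359 + 111, 359 = 3·111 + 26, 111 = 4·26 + 7, 26 = 3·7 + 5, 7 = 1·5 + 2, 5 = 2·2 + 1, 2 = 2·1 + 0.
Back-substituting, 1 = 5 − 2·2 = 5 − 2·(7 − 1·5) = −2·7 + 3·5 = −2·7 + 3·(26 − 3·7) = 3·26 − 11·7 = 3·26 − 11·(111 − 4·26) = −11·111 + 47·26 = −11·111 + 47·(359 − 3·111) = 47·359 − 152·111 = 47·359 − 152·(1188 − 3·359) = −152·1188 + 503·359 = −152·1188 + 503·(1547 − 1·1188) = 503·1547 − 655·1188; that is, 1547·503 + 1188·(-655) = 1.
Times 2010: 1547·1011030 + 1188·(-1316550) = 2010, so (1011030, -1316550) solves it.
Shifting by a multiple of (1188, −1547) keeps it a solution: s = 1011030 − 851·1188 = 42, t = -1316550 + 851·1547 = -53.
Check: 1547·42 + 1188·(-53) = 64974 − 62964 = 2010. ✓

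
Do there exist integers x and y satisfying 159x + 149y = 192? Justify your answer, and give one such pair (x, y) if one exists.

159 and 149 are coprime, so 159x + 149y ranges over all of ℤ.
Euclidean algorithm: 159 = 1·149 + 10, 149 = 14·10 + 9, 10 = 1·9 + 1, 9 = 9·1 + 0.
Back-substituting, 1 = 10 − 1·9 = 10 − (149 − 14·10) = −149 + 15·10 = −149 + 15·(159 − 1·149) = 15·159 − 16·149; that is, 159·15 + 149·(-16) = 1.
Scaling by 192 gives the particular solution (x, y) = (2880, -3072).
Subtracting 19·149 from x and adding 19·159 to y gives the tidier solution (49, -51).
Check: 159·49 + 149·(-51) = 7791 − 7599 = 192. ✓

x = 49, y = -51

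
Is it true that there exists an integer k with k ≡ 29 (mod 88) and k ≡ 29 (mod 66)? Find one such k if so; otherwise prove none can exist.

k = 29

The moduli are not coprime: gcd(88, 66) = 22. Compatibility requires 22 ∣ (29 − 29) = 0, which holds, so solutions exist.
The smallest candidate k = 29 works directly: 29 ≡ 29 (mod 66).
Check: 29 mod 88 = 29, 29 mod 66 = 29. ✓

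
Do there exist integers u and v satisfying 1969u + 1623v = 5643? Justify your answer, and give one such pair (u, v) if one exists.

Since gcd(1969, 1623) = 1, every integer is an integer combination of 1969 and 1623.
Dividing repeatedly: 1969 = 1·1623 + 346, 1623 = 4·346 + 239, 346 = 1·239 + 107, 239 = 2·107 + 25, 107 = 4·25 + 7, 25 = 3·7 + 4, 7 = 1·4 + 3, 4 = 1·3 + 1, 3 = 3·1 + 0.
Unwinding: 1 = 4 − 1·3 = 4 − (7 − 1·4) = −7 + 2·4 = −7 + 2·(25 − 3·7) = 2·25 − 7·7 = 2·25 − 7·(107 − 4·25) = −7·107 + 30·25 = −7·107 + 30·(239 − 2·107) = 30·239 − 67·107 = 30·239 − 67·(346 − 1·239) = −67·346 + 97·239 = −67·346 + 97·(1623 − 4·346) = 97·1623 − 455·346 = 97·1623 − 455·(1969 − 1·1623) = −455·1969 + 552·1623, i.e. 1969·(-455) + 1623·552 = 1.
Times 5643: 1969·(-2567565) + 1623·3114936 = 5643, so (-2567565, 3114936) solves it.
The general solution is u = -2567565 + 1623k, v = 3114936 − 1969k; taking k = 1582 gives the smaller pair u = 21, v = -22.
Indeed 1969·21 + 1623·(-22) = 41349 − 35706 = 5643.

u = 21, v = -22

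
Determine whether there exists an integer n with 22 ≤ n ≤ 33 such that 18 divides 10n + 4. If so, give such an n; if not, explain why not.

At n = 22 the value 224 is not a multiple of 18. n = 23 works, since 10·23 + 4 = 234 = 13·18.

n = 23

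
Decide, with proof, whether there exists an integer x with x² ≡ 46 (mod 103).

Take x = 56. Then 56² = 3136 = 30·103 + 46, so 56² ≡ 46 (mod 103).

x = 56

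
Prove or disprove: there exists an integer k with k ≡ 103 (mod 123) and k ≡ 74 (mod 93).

There is no such integer.

Both moduli are multiples of 3 = gcd(123, 93), so any solution would satisfy k ≡ 103 and k ≡ 74 modulo 3 simultaneously.
But 103 mod 3 = 1 while 74 mod 3 = 2, a contradiction.
So no integer satisfies both congruences.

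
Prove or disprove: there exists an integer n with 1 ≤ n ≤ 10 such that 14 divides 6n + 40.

Scanning upward from n = 1 gives 46, 52, 58, 64, none divisible by 14. At n = 5 we get 6·5 + 40 = 70, and 70 = 14·5.

n = 5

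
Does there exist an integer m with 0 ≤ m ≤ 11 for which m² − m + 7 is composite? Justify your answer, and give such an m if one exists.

m = 5

At m = 5: 5² − 5 + 7 = 27 = 3·9, which is composite.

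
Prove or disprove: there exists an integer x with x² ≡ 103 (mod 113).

There is no such integer.

Apply Euler's criterion with the prime 113: 103 is a quadratic residue iff 103^56 ≡ 1 (mod 113), and a non-residue iff it is ≡ −1.
Squaring successively (mod 113): 103^2 = 10609 ≡ 100; 103^4 ≡ 100² = 10000 ≡ 56; 103^8 ≡ 56² = 3136 ≡ 85; 103^16 ≡ 85² = 7225 ≡ 106; 103^32 ≡ 106² = 11236 ≡ 49.
Since 56 = 32 + 16 + 8, 103^56 ≡ 49 · 106 · 85; multiplying out mod 113: 49·106 = 5194 ≡ 109, then 109·85 = 9265 ≡ 112. Thus 103^56 ≡ 112 ≡ −1 (mod 113).
By Euler's criterion 103 is a quadratic non-residue mod 113: no x satisfies x² ≡ 103 (mod 113).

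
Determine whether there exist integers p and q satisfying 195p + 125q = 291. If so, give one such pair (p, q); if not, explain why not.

gcd(195, 125) = 5, so every integer of the form 195p + 125q is a multiple of 5.
But 291 = 5·58 + 1, so 5 ∤ 291.
Hence no integers p, q satisfy the equation.

There are no such integers.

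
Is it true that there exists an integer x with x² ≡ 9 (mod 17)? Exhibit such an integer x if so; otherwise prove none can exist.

x = 3

Take x = 3. Then 3² = 9, and since 0 ≤ 9 < 17 this is already reduced: 3² ≡ 9 (mod 17).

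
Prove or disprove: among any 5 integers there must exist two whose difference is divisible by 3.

True.

Partition the integers by their residue mod 3; there are 3 classes.
With 5 integers and only 3 classes, the pigeonhole principle forces two of them, say a and b, into the same class.
Equal remainders mean a − b ≡ 0 (mod 3), so 3 divides their difference.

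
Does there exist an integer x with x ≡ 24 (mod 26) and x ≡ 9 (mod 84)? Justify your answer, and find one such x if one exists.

There is no such integer.

Both moduli are multiples of 2 = gcd(26, 84), so any solution would satisfy x ≡ 24 and x ≡ 9 modulo 2 simultaneously.
But 24 mod 2 = 0 while 9 mod 2 = 1, a contradiction.
So no integer satisfies both congruences.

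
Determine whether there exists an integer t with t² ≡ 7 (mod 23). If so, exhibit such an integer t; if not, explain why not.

Apply Euler's criterion with the prime 23: 7 is a quadratic residue iff 7^11 ≡ 1 (mod 23), and a non-residue iff it is ≡ −1.
Repeated squaring mod 23: 7^2 = 49 ≡ 3; 7^4 ≡ 3² = 9 ≡ 9; 7^8 ≡ 9² = 81 ≡ 12.
Since 11 = 8 + 2 + 1, 7^11 ≡ 12 · 3 · 7; multiplying out mod 23: 12·3 = 36 ≡ 13, then 13·7 = 91 ≡ 22. Thus 7^11 ≡ 22 ≡ −1 (mod 23).
By Euler's criterion 7 is a quadratic non-residue mod 23: no t satisfies t² ≡ 7 (mod 23).

No such integer exists.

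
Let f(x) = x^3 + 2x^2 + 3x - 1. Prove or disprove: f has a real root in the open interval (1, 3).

f(1) = 5 and f(3) = 53, both positive.
f'(x) = 3x^2 + 4x + 3 has discriminant 4² − 4·3·3 = -20 < 0, so f' has no real roots and is positive for every real x.
So f is strictly increasing; between 1 and 3 its values lie between f(1) = 5 and f(3) = 53, all positive. Therefore f has no root in (1, 3).

No.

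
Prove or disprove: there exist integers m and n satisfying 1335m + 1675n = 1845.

gcd(1335, 1675) = 5, and 5 divides 1845, so integer solutions exist.
Dividing through by 5 reduces the equation to 267m + 335n = 369.
Euclidean algorithm: 335 = 1·267 + 68, 267 = 3·68 + 63, 68 = 1·63 + 5, 63 = 12·5 + 3, 5 = 1·3 + 2, 3 = 1·2 + 1, 2 = 2·1 + 0.
Working back up the chain: 1 = 3 − 1·2 = 3 − (5 − 1·3) = −5 + 2·3 = −5 + 2·(63 − 12·5) = 2·63 − 25·5 = 2·63 − 25·(68 − 1·63) = −25·68 + 27·63 = −25·68 + 27·(267 − 3·68) = 27·267 − 106·68 = 27·267 − 106·(335 − 1·267) = −106·335 + 133·267. So 267·133 + 335·(-106) = 1.
Times 369: 267·49077 + 335·(-39114) = 369, so (49077, -39114) solves it.
The general solution is m = 49077 + 335k, n = -39114 − 267k; taking k = -146 gives the smaller pair m = 167, n = -132.
Indeed 1335·167 + 1675·(-132) = 222945 − 221100 = 1845.

m = 167, n = -132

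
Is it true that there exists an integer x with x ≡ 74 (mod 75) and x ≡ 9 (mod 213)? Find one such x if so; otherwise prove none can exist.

Reduce both congruences modulo 3, which divides 75 and 213: they say x ≡ 74 (mod 3) and x ≡ 9 (mod 3).
These are incompatible: 74 − 9 = 65 is not divisible by 3.
Therefore no such x exists.

No such integer exists.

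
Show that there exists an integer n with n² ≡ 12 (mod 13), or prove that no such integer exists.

n = 8

Take n = 8. Then 8² = 64 = 4·13 + 12, so 8² ≡ 12 (mod 13).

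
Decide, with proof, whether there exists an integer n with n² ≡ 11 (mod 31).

There is no such integer.

Apply Euler's criterion with the prime 31: 11 is a quadratic residue iff 11^15 ≡ 1 (mod 31), and a non-residue iff it is ≡ −1.
Repeated squaring mod 31: 11^2 = 121 ≡ 28; 11^4 ≡ 28² = 784 ≡ 9; 11^8 ≡ 9² = 81 ≡ 19.
Since 15 = 8 + 4 + 2 + 1, 11^15 ≡ 19 · 9 · 28 · 11; multiplying out mod 31: 19·9 = 171 ≡ 16, then 16·28 = 448 ≡ 14, then 14·11 = 154 ≡ 30. Thus 11^15 ≡ 30 ≡ −1 (mod 31).
The value −1 means 11 is a non-residue modulo 31, so n² ≡ 11 (mod 31) is impossible.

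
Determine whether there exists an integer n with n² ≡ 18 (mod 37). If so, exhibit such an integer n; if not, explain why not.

No, no such integer exists.

37 is prime, so by Euler's criterion 18 is a square mod 37 iff 18^((37−1)/2) = 18^18 ≡ 1 (mod 37).
Repeated squaring mod 37: 18^2 = 324 ≡ 28; 18^4 ≡ 28² = 784 ≡ 7; 18^8 ≡ 7² = 49 ≡ 12; 18^16 ≡ 12² = 144 ≡ 33.
Since 18 = 16 + 2, 18^18 ≡ 33 · 28; multiplying out mod 37: 33·28 = 924 ≡ 36. Thus 18^18 ≡ 36 ≡ −1 (mod 37).
By Euler's criterion 18 is a quadratic non-residue mod 37: no n satisfies n² ≡ 18 (mod 37).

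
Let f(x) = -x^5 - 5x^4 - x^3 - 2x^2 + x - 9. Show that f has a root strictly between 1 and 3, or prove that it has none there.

No such root exists.

The endpoint values f(1) = -17 and f(3) = -699 are both negative. Claim: f(x) < 0 for every x in (1, 3).
Shift to the endpoint 1: with x = 1 + u (0 < u < 2), one computes f(1 + u) = -u^5 - 10u^4 - 31u^3 - 45u^2 - 31u - 17.
The nonzero coefficients here are all negative, so for u > 0 every term is negative (or zero), and the constant term -17 is strictly negative.
Therefore f(x) < 0 throughout (1, 3), and f has no zero there.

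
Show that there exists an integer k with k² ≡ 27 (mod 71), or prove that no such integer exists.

k = 13

Take k = 13. Then 13² = 169 = 2·71 + 27, so 13² ≡ 27 (mod 71).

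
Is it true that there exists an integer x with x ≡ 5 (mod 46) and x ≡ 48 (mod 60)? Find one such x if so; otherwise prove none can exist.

There is no such integer.

Both moduli are multiples of 2 = gcd(46, 60), so any solution would satisfy x ≡ 5 and x ≡ 48 modulo 2 simultaneously.
These are incompatible: 5 − 48 = -43 is not divisible by 2.
Hence the system has no solution.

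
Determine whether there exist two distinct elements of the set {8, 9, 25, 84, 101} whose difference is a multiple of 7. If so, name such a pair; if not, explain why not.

Two integers differ by a multiple of 7 exactly when they have the same residue mod 7. The residues are 8↦1, 9↦2, 25↦4, 84↦0, 101↦3.
All 5 residues are distinct, so no two elements differ by a multiple of 7.

There is no such pair.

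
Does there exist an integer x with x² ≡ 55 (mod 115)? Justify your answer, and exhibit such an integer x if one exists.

x = 95 works: 95² = 9025, and 9025 − 55 = 8970 = 78·115.

x = 95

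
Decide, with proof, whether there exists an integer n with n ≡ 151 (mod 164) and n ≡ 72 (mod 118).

gcd(164, 118) = 2. If n ≡ 151 (mod 164) and n ≡ 72 (mod 118), then n ≡ 151 (mod 2) and n ≡ 72 (mod 2).
But 151 mod 2 = 1 while 72 mod 2 = 0, a contradiction.
Hence the system has no solution.

No, no such integer exists.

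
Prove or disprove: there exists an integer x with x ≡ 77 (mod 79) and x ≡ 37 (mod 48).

Since 79 and 48 share no common factor, CRT says the pair of congruences has a solution (unique mod 3792).
Any solution of the first congruence is x = 77 + 79t; substituting into the second, 79t ≡ 37 − 77 ≡ 8 (mod 48).
79 ≡ 31 (mod 48), so this reads 31t ≡ 8 (mod 48). Invert 31 mod 48 by the Euclidean algorithm: 48 = 1·31 + 17, 31 = 1·17 + 14, 17 = 1·14 + 3, 14 = 4·3 + 2, 3 = 1·2 + 1, 2 = 2·1 + 0; back-substituting, 1 = 3 − 1·2 = 3 − (14 − 4·3) = −14 + 5·3 = −14 + 5·(17 − 1·14) = 5·17 − 6·14 = 5·17 − 6·(31 − 1·17) = −6·31 + 11·17 = −6·31 + 11·(48 − 1·31) = 11·48 − 17·31. Hence 31·(-17) ≡ 1, so 31⁻¹ ≡ -17 ≡ 31 (mod 48).
Multiplying by 31: t ≡ 31·8 = 248 ≡ 8 (mod 48).
With t = 8: x = 77 + 79·8 = 709.
Indeed 709 ≡ 77 (mod 79) and 709 ≡ 37 (mod 48).

x = 709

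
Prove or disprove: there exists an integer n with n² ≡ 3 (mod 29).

Apply Euler's criterion with the prime 29: 3 is a quadratic residue iff 3^14 ≡ 1 (mod 29), and a non-residue iff it is ≡ −1.
Repeated squaring mod 29: 3^2 = 9 ≡ 9; 3^4 ≡ 9² = 81 ≡ 23; 3^8 ≡ 23² = 529 ≡ 7.
Since 14 = 8 + 4 + 2, 3^14 ≡ 7 · 23 · 9; multiplying out mod 29: 7·23 = 161 ≡ 16, then 16·9 = 144 ≡ 28. Thus 3^14 ≡ 28 ≡ −1 (mod 29).
By Euler's criterion 3 is a quadratic non-residue mod 29: no n satisfies n² ≡ 3 (mod 29).

No, no such integer exists.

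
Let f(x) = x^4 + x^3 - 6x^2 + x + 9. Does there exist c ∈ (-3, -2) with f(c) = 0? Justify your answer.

Such a root exists.

f(-3) = 6 and f(-2) = -9, which have opposite signs.
Since f is a polynomial it is continuous on [-3, -2].
The Intermediate Value Theorem then guarantees some c ∈ (-3, -2) with f(c) = 0.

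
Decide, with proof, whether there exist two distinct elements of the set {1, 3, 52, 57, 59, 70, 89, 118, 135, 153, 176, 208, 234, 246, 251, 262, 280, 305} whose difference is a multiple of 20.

Residues mod 20: 1↦1, 3↦3, 52↦12, 57↦17, 59↦19, 70↦10, 89↦9, 118↦18, 135↦15, 153↦13, 176↦16, 208↦8, 234↦14, 246↦6, 251↦11, 262↦2, 280↦0, 305↦5.
These 18 residues are pairwise different, hence no difference of two elements is divisible by 20.

No, no such pair exists.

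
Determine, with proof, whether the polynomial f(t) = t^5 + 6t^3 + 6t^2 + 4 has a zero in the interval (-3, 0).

Yes, f has a root in the interval.

f(-3) = -347 and f(0) = 4, which have opposite signs.
As a polynomial, f is continuous on every closed interval.
By the Intermediate Value Theorem f must vanish at some point of (-3, 0).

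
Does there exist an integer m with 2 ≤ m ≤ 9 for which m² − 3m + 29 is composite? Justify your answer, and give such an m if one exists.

m = 2

At m = 2: 2² − 3·2 + 29 = 27 = 3·9, which is composite.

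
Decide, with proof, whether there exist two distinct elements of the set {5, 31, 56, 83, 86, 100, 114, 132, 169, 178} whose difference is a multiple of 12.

No, no such pair exists.

Two integers differ by a multiple of 12 exactly when they have the same residue mod 12. The residues are 5↦5, 31↦7, 56↦8, 83↦11, 86↦2, 100↦4, 114↦6, 132↦0, 169↦1, 178↦10.
All 10 residues are distinct, so no two elements differ by a multiple of 12.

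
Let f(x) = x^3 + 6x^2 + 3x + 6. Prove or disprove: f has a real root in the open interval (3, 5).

The endpoint values f(3) = 96 and f(5) = 296 are both positive. Claim: f(x) > 0 for every x in (3, 5).
Substitute x = 3 + u, where 0 < u < 2 on the interval. Expanding, f(3 + u) = u^3 + 15u^2 + 66u + 96.
The nonzero coefficients here are all positive, so for u > 0 every term is positive (or zero), and the constant term 96 is strictly positive.
So f is strictly positive on (3, 5); no root exists in the interval.

No such root exists.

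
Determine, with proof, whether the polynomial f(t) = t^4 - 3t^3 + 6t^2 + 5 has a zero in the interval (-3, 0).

No.

The endpoint values f(-3) = 221 and f(0) = 5 are both positive. Claim: f(t) > 0 for every t in (-3, 0).
Substitute t = −u, where 0 < u < 3 on the interval. Expanding, f(−u) = u^4 + 3u^3 + 6u^2 + 5.
The nonzero coefficients here are all positive, so for u > 0 every term is positive (or zero), and the constant term 5 is strictly positive.
Therefore f(t) > 0 throughout (-3, 0), and f has no zero there.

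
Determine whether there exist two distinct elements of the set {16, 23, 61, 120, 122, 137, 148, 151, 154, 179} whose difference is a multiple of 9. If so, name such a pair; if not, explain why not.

Yes: 16 and 61.

Reduce each element mod 9: 16↦7, 23↦5, 61↦7, 120↦3, 122↦5, 137↦2, 148↦4, 151↦7, 154↦1, 179↦8. The residue 7 repeats (at 16 and 61), and 61 − 16 = 45 = 5·9.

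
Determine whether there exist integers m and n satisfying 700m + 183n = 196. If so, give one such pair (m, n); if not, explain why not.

m = 154, n = -588

700 and 183 are coprime, so 700m + 183n ranges over all of ℤ.
Run the Euclidean algorithm on 700 and 183: 700 = 3·183 + 151, 183 = 1·151 + 32, 151 = 4·32 + 23, 32 = 1·23 + 9, 23 = 2·9 + 5, 9 = 1·5 + 4, 5 = 1·4 + 1, 4 = 4·1 + 0.
Working back up the chain: 1 = 5 − 1·4 = 5 − (9 − 1·5) = −9 + 2·5 = −9 + 2·(23 − 2·9) = 2·23 − 5·9 = 2·23 − 5·(32 − 1·23) = −5·32 + 7·23 = −5·32 + 7·(151 − 4·32) = 7·151 − 33·32 = 7·151 − 33·(183 − 1·151) = −33·183 + 40·151 = −33·183 + 40·(700 − 3·183) = 40·700 − 153·183. So 700·40 + 183·(-153) = 1.
Multiplying through by 196: m = 40·196 = 7840, n = (-153)·196 = -29988 is a solution.
The general solution is m = 7840 + 183k, n = -29988 − 700k; taking k = -42 gives the smaller pair m = 154, n = -588.
Indeed 700·154 + 183·(-588) = 107800 − 107604 = 196.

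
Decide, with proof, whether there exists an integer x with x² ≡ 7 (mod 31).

Take x = 10. Then 10² = 100 = 3·31 + 7, so 10² ≡ 7 (mod 31).

x = 10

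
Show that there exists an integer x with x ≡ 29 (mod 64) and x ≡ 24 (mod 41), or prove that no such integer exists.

x = 2525

Since 64 and 41 share no common factor, CRT says the pair of congruences has a solution (unique mod 2624).
Any solution of the first congruence is x = 29 + 64t; substituting into the second, 64t ≡ 24 − 29 ≡ 36 (mod 41).
64 ≡ 23 (mod 41), so this reads 23t ≡ 36 (mod 41). Note 23·25 = 575 ≡ 1 (mod 41) (as 575 − 1 = 14·41), so 23⁻¹ ≡ 25.
Multiplying by 25: t ≡ 25·36 = 900 ≡ 39 (mod 41).
With t = 39: x = 29 + 64·39 = 2525.
Check: 2525 mod 64 = 29, 2525 mod 41 = 24. ✓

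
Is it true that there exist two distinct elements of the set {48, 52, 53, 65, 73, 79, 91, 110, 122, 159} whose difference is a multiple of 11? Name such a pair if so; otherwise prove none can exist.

There is no such pair.

Two integers differ by a multiple of 11 exactly when they have the same residue mod 11. The residues are 48↦4, 52↦8, 53↦9, 65↦10, 73↦7, 79↦2, 91↦3, 110↦0, 122↦1, 159↦5.
No residue repeats among the 10 elements, so no pair has difference ≡ 0 (mod 11).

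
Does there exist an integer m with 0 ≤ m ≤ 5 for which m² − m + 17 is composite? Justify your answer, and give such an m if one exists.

There is no such integer m in that range.

The values for m = 0, 1, …, 5 are 17, 17, 19, 23, 29, 37, and each of these is prime.
So no value in the range makes the expression composite.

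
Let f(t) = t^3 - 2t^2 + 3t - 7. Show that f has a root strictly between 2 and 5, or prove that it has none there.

Such a root exists.

f(2) = -1 and f(5) = 83, which have opposite signs.
Since f is a polynomial it is continuous on [2, 5].
By the Intermediate Value Theorem, f takes the value 0 somewhere in the open interval.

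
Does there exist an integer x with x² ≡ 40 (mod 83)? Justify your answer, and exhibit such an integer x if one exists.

Take x = 66. Then 66² = 4356 = 52·83 + 40, so 66² ≡ 40 (mod 83).

x = 66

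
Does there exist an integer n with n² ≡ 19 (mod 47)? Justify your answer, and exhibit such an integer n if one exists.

Apply Euler's criterion with the prime 47: 19 is a quadratic residue iff 19^23 ≡ 1 (mod 47), and a non-residue iff it is ≡ −1.
Repeated squaring mod 47: 19^2 = 361 ≡ 32; 19^4 ≡ 32² = 1024 ≡ 37; 19^8 ≡ 37² = 1369 ≡ 6; 19^16 ≡ 6² = 36 ≡ 36.
Since 23 = 16 + 4 + 2 + 1, 19^23 ≡ 36 · 37 · 32 · 19; multiplying out mod 47: 36·37 = 1332 ≡ 16, then 16·32 = 512 ≡ 42, then 42·19 = 798 ≡ 46. Thus 19^23 ≡ 46 ≡ −1 (mod 47).
By Euler's criterion 19 is a quadratic non-residue mod 47: no n satisfies n² ≡ 19 (mod 47).

No such integer exists.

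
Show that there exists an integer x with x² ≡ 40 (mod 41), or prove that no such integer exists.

x = 9

Take x = 9. Then 9² = 81 = 1·41 + 40, so 9² ≡ 40 (mod 41).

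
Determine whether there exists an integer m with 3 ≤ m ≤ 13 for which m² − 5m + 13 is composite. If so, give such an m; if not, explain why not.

m = 4

At m = 4: 4² − 5·4 + 13 = 9 = 3·3, which is composite.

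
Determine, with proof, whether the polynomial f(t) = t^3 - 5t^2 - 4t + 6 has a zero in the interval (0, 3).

Yes, f has a root in the interval.

f(0) = 6 and f(3) = -24, which have opposite signs.
Since f is a polynomial it is continuous on [0, 3].
By the Intermediate Value Theorem, f takes the value 0 somewhere in the open interval.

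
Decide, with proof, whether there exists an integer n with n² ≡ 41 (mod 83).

Take n = 37. Then 37² = 1369 = 16·83 + 41, so 37² ≡ 41 (mod 83).

n = 37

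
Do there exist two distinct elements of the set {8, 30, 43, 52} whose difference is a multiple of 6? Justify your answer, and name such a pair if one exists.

There is no such pair.

Reduce each element modulo 6: 8↦2, 30↦0, 43↦1, 52↦4.
These 4 residues are pairwise different, hence no difference of two elements is divisible by 6.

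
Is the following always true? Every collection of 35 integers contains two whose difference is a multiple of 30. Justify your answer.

There are exactly 30 possible remainders on division by 30.
Since 35 > 30, two of the 35 integers must share a residue class by the pigeonhole principle; call them a and b.
Their difference a − b is then a multiple of 30.

Yes, this is always true.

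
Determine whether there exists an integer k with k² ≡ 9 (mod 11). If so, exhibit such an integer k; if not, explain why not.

k = 8

k = 8 works: 8² = 64, and 64 − 9 = 55 = 5·11.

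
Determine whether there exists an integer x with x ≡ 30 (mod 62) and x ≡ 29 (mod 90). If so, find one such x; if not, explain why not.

Reduce both congruences modulo 2, which divides 62 and 90: they say x ≡ 30 (mod 2) and x ≡ 29 (mod 2).
These are incompatible: 30 − 29 = 1 is not divisible by 2.
Hence the system has no solution.

No, no such integer exists.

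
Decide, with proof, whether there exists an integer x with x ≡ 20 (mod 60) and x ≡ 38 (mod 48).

Reduce both congruences modulo 12, which divides 60 and 48: they say x ≡ 20 (mod 12) and x ≡ 38 (mod 12).
These are incompatible: 20 − 38 = -18 is not divisible by 12.
So no integer satisfies both congruences.

No, no such integer exists.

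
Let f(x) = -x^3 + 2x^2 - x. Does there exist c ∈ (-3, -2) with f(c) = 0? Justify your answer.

No.

The endpoint values f(-3) = 48 and f(-2) = 18 are both positive. Claim: f(x) > 0 for every x in (-3, -2).
Shift to the endpoint -2: with x = -2 − u (0 < u < 1), one computes f(-2 − u) = u^3 + 8u^2 + 21u + 18.
All 4 nonzero coefficients of this polynomial in u are positive; hence for u > 0 the value is a sum of positive terms (the constant 18 among them).
So f is strictly positive on (-3, -2); no root exists in the interval.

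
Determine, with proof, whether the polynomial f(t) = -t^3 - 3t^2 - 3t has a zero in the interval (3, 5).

No such root exists.

f(3) = -63 and f(5) = -215, both negative, so a sign-change argument is unavailable; we show f keeps this sign on the whole interval.
Substitute t = 3 + u, where 0 < u < 2 on the interval. Expanding, f(3 + u) = -u^3 - 12u^2 - 48u - 63.
All 4 nonzero coefficients of this polynomial in u are negative; hence for u > 0 the value is a sum of negative terms (the constant -63 among them).
Therefore f(t) < 0 throughout (3, 5), and f has no zero there.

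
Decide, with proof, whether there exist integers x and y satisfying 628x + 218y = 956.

gcd(628, 218) = 2, and 2 divides 956, so integer solutions exist.
Dividing through by 2 reduces the equation to 314x + 109y = 478.
Dividing repeatedly: 314 = 2·109 + 96, 109 = 1·96 + 13, 96 = 7·13 + 5, 13 = 2·5 + 3, 5 = 1·3 + 2, 3 = 1·2 + 1, 2 = 2·1 + 0.
Back-substituting, 1 = 3 − 1·2 = 3 − (5 − 1·3) = −5 + 2·3 = −5 + 2·(13 − 2·5) = 2·13 − 5·5 = 2·13 − 5·(96 − 7·13) = −5·96 + 37·13 = −5·96 + 37·(109 − 1·96) = 37·109 − 42·96 = 37·109 − 42·(314 − 2·109) = −42·314 + 121·109; that is, 314·(-42) + 109·121 = 1.
Scaling by 478 gives the particular solution (x, y) = (-20076, 57838).
Shifting by a multiple of (109, −314) keeps it a solution: x = -20076 + 185·109 = 89, y = 57838 − 185·314 = -252.
Check: 628·89 + 218·(-252) = 55892 − 54936 = 956. ✓

x = 89, y = -252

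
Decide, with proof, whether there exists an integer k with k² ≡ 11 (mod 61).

No, no such integer exists.

Apply Euler's criterion with the prime 61: 11 is a quadratic residue iff 11^30 ≡ 1 (mod 61), and a non-residue iff it is ≡ −1.
Squaring successively (mod 61): 11^2 = 121 ≡ 60; 11^4 ≡ 60² = 3600 ≡ 1; 11^8 ≡ 1² = 1 ≡ 1; 11^16 ≡ 1² = 1 ≡ 1.
Since 30 = 16 + 8 + 4 + 2, 11^30 ≡ 1 · 1 · 1 · 60; multiplying out mod 61: 1·1 = 1 ≡ 1, then 1·1 = 1 ≡ 1, then 1·60 = 60 ≡ 60. Thus 11^30 ≡ 60 ≡ −1 (mod 61).
The value −1 means 11 is a non-residue modulo 61, so k² ≡ 11 (mod 61) is impossible.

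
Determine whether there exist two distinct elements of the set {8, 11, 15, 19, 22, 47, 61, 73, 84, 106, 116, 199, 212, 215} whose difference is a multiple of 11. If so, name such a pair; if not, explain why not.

8 and 19 are such a pair.

Reduce each element mod 11: 8↦8, 11↦0, 15↦4, 19↦8, 22↦0, 47↦3, 61↦6, 73↦7, 84↦7, 106↦7, 116↦6, 199↦1, 212↦3, 215↦6. The residue 8 repeats (at 8 and 19), and 19 − 8 = 11 = 1·11.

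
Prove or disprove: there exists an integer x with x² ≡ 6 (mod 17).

Squares mod 17 repeat after x = 8 (as (−x)² = x²); for x = 0..8 they are 0, 1, 4, 9, 16, 8, 2, 15, 13.
The set of squares mod 17 is therefore {0, 1, 2, 4, 8, 9, 13, 15, 16}, which does not contain 6.
Therefore x² ≡ 6 (mod 17) has no solution.

No such integer exists.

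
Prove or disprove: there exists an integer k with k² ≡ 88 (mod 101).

k = 54

Take k = 54. Then 54² = 2916 = 28·101 + 88, so 54² ≡ 88 (mod 101).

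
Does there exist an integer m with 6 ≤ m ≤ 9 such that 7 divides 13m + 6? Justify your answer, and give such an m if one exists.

m = 6

Try m = 6: 13·6 + 6 = 84 = 12·7, which is divisible by 7.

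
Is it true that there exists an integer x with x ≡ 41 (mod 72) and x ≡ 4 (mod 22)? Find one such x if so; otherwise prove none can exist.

No such integer exists.

Reduce both congruences modulo 2, which divides 72 and 22: they say x ≡ 41 (mod 2) and x ≡ 4 (mod 2).
But 41 mod 2 = 1 while 4 mod 2 = 0, a contradiction.
So no integer satisfies both congruences.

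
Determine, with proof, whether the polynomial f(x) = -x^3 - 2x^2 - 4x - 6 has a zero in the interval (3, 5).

No such root exists.

f(3) = -63 and f(5) = -201, both negative.
f'(x) = -3x^2 - 4x - 4 has discriminant (-4)² − 4·(-3)·(-4) = -32 < 0, so f' has no real roots and is negative for every real x.
So f is strictly decreasing; between 3 and 5 its values lie between f(3) = -63 and f(5) = -201, all negative. Therefore f has no root in (3, 5).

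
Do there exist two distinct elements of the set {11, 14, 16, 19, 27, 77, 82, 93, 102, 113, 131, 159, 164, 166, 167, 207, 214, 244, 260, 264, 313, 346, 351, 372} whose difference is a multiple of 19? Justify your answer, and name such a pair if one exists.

11 and 372 are such a pair.

Reduce each element mod 19: 11↦11, 14↦14, 16↦16, 19↦0, 27↦8, 77↦1, 82↦6, 93↦17, 102↦7, 113↦18, 131↦17, 159↦7, 164↦12, 166↦14, 167↦15, 207↦17, 214↦5, 244↦16, 260↦13, 264↦17, 313↦9, 346↦4, 351↦9, 372↦11. The residue 11 repeats (at 11 and 372), and 372 − 11 = 361 = 19·19.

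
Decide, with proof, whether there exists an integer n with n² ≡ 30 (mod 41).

No such integer exists.

Apply Euler's criterion with the prime 41: 30 is a quadratic residue iff 30^20 ≡ 1 (mod 41), and a non-residue iff it is ≡ −1.
Repeated squaring mod 41: 30^2 = 900 ≡ 39; 30^4 ≡ 39² = 1521 ≡ 4; 30^8 ≡ 4² = 16 ≡ 16; 30^16 ≡ 16² = 256 ≡ 10.
Since 20 = 16 + 4, 30^20 ≡ 10 · 4; multiplying out mod 41: 10·4 = 40 ≡ 40. Thus 30^20 ≡ 40 ≡ −1 (mod 41).
The value −1 means 30 is a non-residue modulo 41, so n² ≡ 30 (mod 41) is impossible.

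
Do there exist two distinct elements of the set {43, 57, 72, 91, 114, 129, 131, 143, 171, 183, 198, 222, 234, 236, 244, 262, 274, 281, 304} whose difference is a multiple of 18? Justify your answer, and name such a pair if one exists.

Reduce each element mod 18: 43↦7, 57↦3, 72↦0, 91↦1, 114↦6, 129↦3, 131↦5, 143↦17, 171↦9, 183↦3, 198↦0, 222↦6, 234↦0, 236↦2, 244↦10, 262↦10, 274↦4, 281↦11, 304↦16. The residue 3 repeats (at 57 and 129), and 129 − 57 = 72 = 4·18.

Yes: 57 and 129.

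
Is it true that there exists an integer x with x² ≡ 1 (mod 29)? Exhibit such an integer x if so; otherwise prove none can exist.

Take x = 1. Then 1² = 1, and since 0 ≤ 1 < 29 this is already reduced: 1² ≡ 1 (mod 29).

x = 1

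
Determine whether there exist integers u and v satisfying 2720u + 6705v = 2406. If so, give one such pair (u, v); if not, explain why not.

No, no such integers exist.

gcd(2720, 6705) = 5, so every integer of the form 2720u + 6705v is a multiple of 5.
But 2406 = 5·481 + 1, so 5 ∤ 2406.
Hence no integers u, v satisfy the equation.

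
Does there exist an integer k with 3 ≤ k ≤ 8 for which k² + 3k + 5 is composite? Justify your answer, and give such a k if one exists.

k = 7

At k = 7: 7² + 3·7 + 5 = 75 = 3·25, which is composite.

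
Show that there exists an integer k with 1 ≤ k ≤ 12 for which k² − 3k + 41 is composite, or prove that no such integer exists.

k = 2

At k = 2: 2² − 3·2 + 41 = 39 = 3·13, which is composite.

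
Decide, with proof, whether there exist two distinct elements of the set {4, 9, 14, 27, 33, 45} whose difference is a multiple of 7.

Reduce each element modulo 7: 4↦4, 9↦2, 14↦0, 27↦6, 33↦5, 45↦3.
All 6 residues are distinct, so no two elements differ by a multiple of 7.

No such pair exists.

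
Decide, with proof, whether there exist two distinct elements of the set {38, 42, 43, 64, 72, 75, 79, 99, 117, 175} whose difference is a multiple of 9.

43 mod 9 = 7 and 79 mod 9 = 7, so 79 − 43 = 36 = 4·9.

Yes: 43 and 79.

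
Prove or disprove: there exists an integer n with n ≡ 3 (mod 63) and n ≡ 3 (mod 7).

n = 3

The moduli are not coprime: gcd(63, 7) = 7. Compatibility requires 7 ∣ (3 − 3) = 0, which holds, so solutions exist.
The smallest candidate n = 3 works directly: 3 ≡ 3 (mod 7).
Verify: 3 = 0·63 + 3 and 3 = 0·7 + 3. ✓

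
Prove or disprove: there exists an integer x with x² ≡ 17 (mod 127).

x = 12 works: 12² = 144, and 144 − 17 = 127 = 1·127.

x = 12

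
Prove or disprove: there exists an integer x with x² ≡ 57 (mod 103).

Apply Euler's criterion with the prime 103: 57 is a quadratic residue iff 57^51 ≡ 1 (mod 103), and a non-residue iff it is ≡ −1.
Squaring successively (mod 103): 57^2 = 3249 ≡ 56; 57^4 ≡ 56² = 3136 ≡ 46; 57^8 ≡ 46² = 2116 ≡ 56; 57^16 ≡ 56² = 3136 ≡ 46; 57^32 ≡ 46² = 2116 ≡ 56.
Since 51 = 32 + 16 + 2 + 1, 57^51 ≡ 56 · 46 · 56 · 57; multiplying out mod 103: 56·46 = 2576 ≡ 1, then 1·56 = 56 ≡ 56, then 56·57 = 3192 ≡ 102. Thus 57^51 ≡ 102 ≡ −1 (mod 103).
By Euler's criterion 57 is a quadratic non-residue mod 103: no x satisfies x² ≡ 57 (mod 103).

There is no such integer.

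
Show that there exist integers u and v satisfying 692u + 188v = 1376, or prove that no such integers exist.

gcd(692, 188) = 4, and 4 divides 1376, so integer solutions exist.
Dividing through by 4 reduces the equation to 173u + 47v = 344.
Euclidean algorithm: 173 = 3·47 + 32, 47 = 1·32 + 15, 32 = 2·15 + 2, 15 = 7·2 + 1, 2 = 2·1 + 0.
Unwinding: 1 = 15 − 7·2 = 15 − 7·(32 − 2·15) = −7·32 + 15·15 = −7·32 + 15·(47 − 1·32) = 15·47 − 22·32 = 15·47 − 22·(173 − 3·47) = −22·173 + 81·47, i.e. 173·(-22) + 47·81 = 1.
Scaling by 344 gives the particular solution (u, v) = (-7568, 27864).
The general solution is u = -7568 + 47k, v = 27864 − 173k; taking k = 162 gives the smaller pair u = 46, v = -162.
Check: 692·46 + 188·(-162) = 31832 − 30456 = 1376. ✓

u = 46, v = -162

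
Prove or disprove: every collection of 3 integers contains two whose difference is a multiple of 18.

Take the 3 consecutive integers 20, 21, 22: their residues mod 18 are all distinct because 3 ≤ 18.
Any two of them differ by at most 2 < 18 and by at least 1, so no difference is a multiple of 18.

No; for instance {20, 21, 22} is a counterexample.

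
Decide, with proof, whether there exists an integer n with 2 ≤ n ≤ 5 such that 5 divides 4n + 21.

There is no such integer n in that range.

The values of 4n + 21 for n = 2, 3, 4, 5 are 29, 33, 37, 41; reduced mod 5 these are 4, 3, 2, 1.
None is 0, so 5 never divides 4n + 21 on this range.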